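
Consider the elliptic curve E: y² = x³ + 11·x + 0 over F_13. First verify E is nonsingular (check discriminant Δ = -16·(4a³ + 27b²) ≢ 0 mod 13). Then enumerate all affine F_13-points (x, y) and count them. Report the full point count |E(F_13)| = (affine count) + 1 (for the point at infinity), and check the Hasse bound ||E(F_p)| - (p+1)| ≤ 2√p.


Affine points = {(0, 0), (1, 5), (1, 8), (2, 2), (2, 11), (4, 2), (4, 11), (6, 3), (6, 10), (7, 2), (7, 11), (9, 3), (9, 10), (11, 3), (11, 10), (12, 1), (12, 12)}; affine count = 17; |E(F_13)| = 18.

Discriminant check: Δ ∝ 4a³ + 27b² = 4·11³ + 27·0² = 4·1331 + 27·0 ≡ 7 (mod 13). Nonzero ⇒ E is nonsingular.
For each x ∈ F_13, compute rhs = x³ + 11·x + 0 mod 13, then count y ∈ F_13 with y² ≡ rhs.
  x = 0: rhs = 0, matching y values: 0 (1 points).
  x = 1: rhs = 12, matching y values: 5, 8 (2 points).
  x = 2: rhs = 4, matching y values: 2, 11 (2 points).
  x = 3: rhs = 8, matching y values: none (0 points).
  x = 4: rhs = 4, matching y values: 2, 11 (2 points).
  x = 5: rhs = 11, matching y values: none (0 points).
  x = 6: rhs = 9, matching y values: 3, 10 (2 points).
  x = 7: rhs = 4, matching y values: 2, 11 (2 points).
  x = 8: rhs = 2, matching y values: none (0 points).
  x = 9: rhs = 9, matching y values: 3, 10 (2 points).
  x = 10: rhs = 5, matching y values: none (0 points).
  x = 11: rhs = 9, matching y values: 3, 10 (2 points).
  x = 12: rhs = 1, matching y values: 1, 12 (2 points).
Total affine count: 17.
Full point count |E(F_13)| = 17 + 1 = 18.
Hasse bound: |18 − (13+1)| = |4| = 4 ≤ 2√13 ≈ 7.2111 ✓.


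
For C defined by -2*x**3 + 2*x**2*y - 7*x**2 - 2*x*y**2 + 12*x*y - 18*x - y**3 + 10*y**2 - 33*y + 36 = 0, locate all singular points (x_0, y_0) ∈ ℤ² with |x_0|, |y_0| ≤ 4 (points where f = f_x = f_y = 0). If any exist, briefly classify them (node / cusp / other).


Singular points: {(0, 3)}; classification: node.

Compute partial derivatives:
  f_x = -6*x**2 + 4*x*y - 14*x - 2*y**2 + 12*y - 18.
  f_y = 2*x**2 - 4*x*y + 12*x - 3*y**2 + 20*y - 33.
Scan x_0 ∈ {−4, ..., 4}. For each x_0, f_y(x_0, y) is a polynomial in y; find its integer roots y ∈ {−4, ..., 4}, then test f_x and f at those candidates.
  x = -4: f_y(-4, y) = -3*y**2 + 36*y - 49; no integer root y with |y| ≤ 4.
  x = -3: f_y(-3, y) = -3*y**2 + 32*y - 51; no integer root y with |y| ≤ 4.
  x = -2: f_y(-2, y) = -3*y**2 + 28*y - 49; no integer root y with |y| ≤ 4.
  x = -1: f_y(-1, y) = -3*y**2 + 24*y - 43; no integer root y with |y| ≤ 4.
  x = 0: f_y(0, y) = -3*y**2 + 20*y - 33; vanishes at y ∈ {3}. (0, 3): f_x = 0, f = 0 — SINGULAR.
  x = 1: f_y(1, y) = -3*y**2 + 16*y - 19; no integer root y with |y| ≤ 4.
  x = 2: f_y(2, y) = -3*y**2 + 12*y - 1; no integer root y with |y| ≤ 4.
  x = 3: f_y(3, y) = -3*y**2 + 8*y + 21; no integer root y with |y| ≤ 4.
  x = 4: f_y(4, y) = -3*y**2 + 4*y + 47; no integer root y with |y| ≤ 4.
Only singular point on the grid: (0, 3).
Classify: substitute x = 0 + u, y = 3 + v and expand: f = -2*u**3 + 2*u**2*v - u**2 - 2*u*v**2 - v**3 + v**2.
No constant or linear terms (consistent with a singular point). Quadratic part: -u**2 + v**2. Cubic part: -2*u**3 + 2*u**2*v - 2*u*v**2 - v**3.
The quadratic part v**2 - u**2 = (v − u)(v + u) splits into two distinct linear factors, so there are two distinct tangent lines y − 3 = ±(x − 0) — this is a node (ordinary double point).
Classification: node.


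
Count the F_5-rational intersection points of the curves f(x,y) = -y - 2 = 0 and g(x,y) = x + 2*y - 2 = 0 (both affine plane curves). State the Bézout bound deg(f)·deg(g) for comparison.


Common zeros: {(1, 3)}; count = 1; Bézout bound = 1.

deg(f) = 1, deg(g) = 1, so Bézout bound = 1.
Scan x ∈ F_5. For each x, list the y ∈ F_5 with f(x, y) ≡ 0 and those with g(x, y) ≡ 0 (mod 5); the common zeros in that column are the intersection.
  x = 0: f ≡ 0 at y ∈ {3}; g ≡ 0 at y ∈ {1}; common: ∅.
  x = 1: f ≡ 0 at y ∈ {3}; g ≡ 0 at y ∈ {3}; common: {3}.
  x = 2: f ≡ 0 at y ∈ {3}; g ≡ 0 at y ∈ {0}; common: ∅.
  x = 3: f ≡ 0 at y ∈ {3}; g ≡ 0 at y ∈ {2}; common: ∅.
  x = 4: f ≡ 0 at y ∈ {3}; g ≡ 0 at y ∈ {4}; common: ∅.
Collecting: common zeros = {(1, 3)}, so the count is 1.
Comparison with the Bézout bound: 1 ≤ 1 = deg(f)·deg(g), as expected for curves with no common component (the bound is attained).


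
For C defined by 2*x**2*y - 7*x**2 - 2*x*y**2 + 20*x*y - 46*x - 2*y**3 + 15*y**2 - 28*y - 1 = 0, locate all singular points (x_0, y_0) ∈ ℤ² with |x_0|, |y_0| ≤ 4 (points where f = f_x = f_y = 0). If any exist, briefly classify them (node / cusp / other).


Singular points: {(-2, 3)}; classification: node.

Compute partial derivatives:
  f_x = 4*x*y - 14*x - 2*y**2 + 20*y - 46.
  f_y = 2*x**2 - 4*x*y + 20*x - 6*y**2 + 30*y - 28.
Scan x_0 ∈ {−4, ..., 4}. For each x_0, f_y(x_0, y) is a polynomial in y; find its integer roots y ∈ {−4, ..., 4}, then test f_x and f at those candidates.
  x = -4: f_y(-4, y) = -6*y**2 + 46*y - 76; no integer root y with |y| ≤ 4.
  x = -3: f_y(-3, y) = -6*y**2 + 42*y - 70; no integer root y with |y| ≤ 4.
  x = -2: f_y(-2, y) = -6*y**2 + 38*y - 60; vanishes at y ∈ {3}. (-2, 3): f_x = 0, f = 0 — SINGULAR.
  x = -1: f_y(-1, y) = -6*y**2 + 34*y - 46; no integer root y with |y| ≤ 4.
  x = 0: f_y(0, y) = -6*y**2 + 30*y - 28; no integer root y with |y| ≤ 4.
  x = 1: f_y(1, y) = -6*y**2 + 26*y - 6; no integer root y with |y| ≤ 4.
  x = 2: f_y(2, y) = -6*y**2 + 22*y + 20; no integer root y with |y| ≤ 4.
  x = 3: f_y(3, y) = -6*y**2 + 18*y + 50; no integer root y with |y| ≤ 4.
  x = 4: f_y(4, y) = -6*y**2 + 14*y + 84; no integer root y with |y| ≤ 4.
Only singular point on the grid: (-2, 3).
Classify: substitute x = -2 + u, y = 3 + v and expand: f = 2*u**2*v - u**2 - 2*u*v**2 - 2*v**3 + v**2.
No constant or linear terms (consistent with a singular point). Quadratic part: -u**2 + v**2. Cubic part: 2*u**2*v - 2*u*v**2 - 2*v**3.
The quadratic part v**2 - u**2 = (v − u)(v + u) splits into two distinct linear factors, so there are two distinct tangent lines y − 3 = ±(x − -2) — this is a node (ordinary double point).
Classification: node.


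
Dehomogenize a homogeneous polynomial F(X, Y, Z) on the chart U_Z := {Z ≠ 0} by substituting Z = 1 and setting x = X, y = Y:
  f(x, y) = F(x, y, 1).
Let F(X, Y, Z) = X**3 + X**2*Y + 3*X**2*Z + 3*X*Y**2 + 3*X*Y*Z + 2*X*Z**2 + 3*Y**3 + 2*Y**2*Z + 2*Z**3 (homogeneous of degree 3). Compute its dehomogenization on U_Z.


f(x, y) = x**3 + x**2*y + 3*x**2 + 3*x*y**2 + 3*x*y + 2*x + 3*y**3 + 2*y**2 + 2

On U_Z we set Z = 1. Each monomial c·X^i·Y^j·Z^k in F becomes c·x^i·y^j·1^k = c·x^i·y^j.
Substituting Z = 1: F(X, Y, 1) = x**3 + x**2*y + 3*x**2 + 3*x*y**2 + 3*x*y + 2*x + 3*y**3 + 2*y**2 + 2.
Note: deg(f) ≤ deg(F) = 3; strict inequality happens when F is divisible by Z (lost terms).


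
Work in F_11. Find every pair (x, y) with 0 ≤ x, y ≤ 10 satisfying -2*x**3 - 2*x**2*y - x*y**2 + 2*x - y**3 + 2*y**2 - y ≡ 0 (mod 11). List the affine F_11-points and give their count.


Affine F_11-points: {(0, 0), (0, 1), (1, 0), (1, 6), (2, 1), (2, 3), (2, 7), (4, 3), (4, 7), (4, 10), (8, 1), (8, 2), (9, 7), (10, 0)}; count = 14.

For each of the 121 pairs (x, y) ∈ F_11², evaluate f(x, y) mod 11. Record the zeros.
  x = 0: [0↦0, 1↦0, 2↦9, 3↦10, 4↦8, 5↦8, 6↦4, 7↦1, 8↦4, 9↦7, 10↦4]  zeros at y ∈ {0, 1}
  x = 1: [0↦0, 1↦8, 2↦1, 3↦6, 4↦6, 5↦6, 6↦0, 7↦4, 8↦1, 9↦7, 10↦5]  zeros at y ∈ {0, 6}
  x = 2: [0↦10, 1↦0, 2↦6, 3↦0, 4↦9, 5↦5, 6↦4, 7↦0, 8↦9, 9↦3, 10↦9]  zeros at y ∈ {1, 3, 7}
  x = 3: [0↦7, 1↦8, 2↦1, 3↦2, 4↦5, 5↦4, 6↦4, 7↦10, 8↦5, 9↦5, 10↦4]  zeros at y ∈ ∅
  x = 4: [0↦1, 1↦9, 2↦7, 3↦0, 4↦4, 5↦2, 6↦10, 7↦0, 8↦10, 9↦1, 10↦0]  zeros at y ∈ {3, 7, 10}
  x = 5: [0↦2, 1↦2, 2↦1, 3↦4, 4↦5, 5↦9, 6↦10, 7↦2, 8↦1, 9↦1, 10↦7]  zeros at y ∈ ∅
  x = 6: [0↦9, 1↦8, 2↦4, 3↦2, 4↦7, 5↦2, 6↦3, 7↦4, 8↦10, 9↦4, 10↦2]  zeros at y ∈ ∅
  x = 7: [0↦10, 1↦4, 2↦4, 3↦4, 4↦9, 5↦2, 6↦10, 7↦5, 8↦3, 9↦9, 10↦6]  zeros at y ∈ ∅
  x = 8: [0↦4, 1↦0, 2↦0, 3↦9, 4↦10, 5↦8, 6↦8, 7↦4, 8↦1, 9↦4, 10↦7]  zeros at y ∈ {1, 2}
  x = 9: [0↦1, 1↦6, 2↦2, 3↦5, 4↦9, 5↦8, 6↦7, 7↦0, 8↦3, 9↦10, 10↦4]  zeros at y ∈ {7}
  x = 10: [0↦0, 1↦10, 2↦9, 3↦2, 4↦5, 5↦1, 6↦6, 7↦3, 8↦8, 9↦4, 10↦7]  zeros at y ∈ {0}
Collecting zeros: affine points = {(0, 0), (0, 1), (1, 0), (1, 6), (2, 1), (2, 3), (2, 7), (4, 3), (4, 7), (4, 10), (8, 1), (8, 2), (9, 7), (10, 0)}.
Total count |C(F_11)_aff| = 14.


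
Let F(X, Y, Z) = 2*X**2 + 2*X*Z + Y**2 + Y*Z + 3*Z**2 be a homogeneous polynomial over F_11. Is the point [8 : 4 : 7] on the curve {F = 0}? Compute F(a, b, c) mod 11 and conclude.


F(8,4,7) ≡ 2 (mod 11); P is NOT on the curve.

Evaluate F(8, 4, 7) term-by-term (mod 11).
  2*X**2 ↦ 2·64·1·1 = 128
  2*X*Z ↦ 2·8·1·7 = 112
  Y**2 ↦ 1·1·16·1 = 16
  Y*Z ↦ 1·1·4·7 = 28
  3*Z**2 ↦ 3·1·1·49 = 147
Sum: F(8, 4, 7) = (128) + (112) + (16) + (28) + (147) = 431.
Reducing mod 11: 431 ≡ 2 (mod 11).
Since F(a, b, c) ≡ 2 ≠ 0 (mod 11), P does NOT lie on the curve.


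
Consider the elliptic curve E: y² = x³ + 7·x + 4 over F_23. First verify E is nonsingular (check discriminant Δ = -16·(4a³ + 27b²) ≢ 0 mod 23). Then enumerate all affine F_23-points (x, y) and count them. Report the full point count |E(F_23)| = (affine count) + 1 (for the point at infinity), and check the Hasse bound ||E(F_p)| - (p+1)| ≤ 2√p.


Affine points = {(0, 2), (0, 21), (1, 9), (1, 14), (2, 7), (2, 16), (3, 11), (3, 12), (4, 2), (4, 21), (5, 7), (5, 16), (6, 3), (6, 20), (10, 4), (10, 19), (11, 3), (11, 20), (16, 7), (16, 16), (19, 2), (19, 21), (20, 5), (20, 18)}; affine count = 24; |E(F_23)| = 25.

Discriminant check: Δ ∝ 4a³ + 27b² = 4·7³ + 27·4² = 4·343 + 27·16 ≡ 10 (mod 23). Nonzero ⇒ E is nonsingular.
For each x ∈ F_23, compute rhs = x³ + 7·x + 4 mod 23, then count y ∈ F_23 with y² ≡ rhs.
  x = 0: rhs = 4, matching y values: 2, 21 (2 points).
  x = 1: rhs = 12, matching y values: 9, 14 (2 points).
  x = 2: rhs = 3, matching y values: 7, 16 (2 points).
  x = 3: rhs = 6, matching y values: 11, 12 (2 points).
  x = 4: rhs = 4, matching y values: 2, 21 (2 points).
  x = 5: rhs = 3, matching y values: 7, 16 (2 points).
  x = 6: rhs = 9, matching y values: 3, 20 (2 points).
  x = 7: rhs = 5, matching y values: none (0 points).
  x = 8: rhs = 20, matching y values: none (0 points).
  x = 9: rhs = 14, matching y values: none (0 points).
  x = 10: rhs = 16, matching y values: 4, 19 (2 points).
  x = 11: rhs = 9, matching y values: 3, 20 (2 points).
  x = 12: rhs = 22, matching y values: none (0 points).
  x = 13: rhs = 15, matching y values: none (0 points).
  x = 14: rhs = 17, matching y values: none (0 points).
  x = 15: rhs = 11, matching y values: none (0 points).
  x = 16: rhs = 3, matching y values: 7, 16 (2 points).
  x = 17: rhs = 22, matching y values: none (0 points).
  x = 18: rhs = 5, matching y values: none (0 points).
  x = 19: rhs = 4, matching y values: 2, 21 (2 points).
  x = 20: rhs = 2, matching y values: 5, 18 (2 points).
  x = 21: rhs = 5, matching y values: none (0 points).
  x = 22: rhs = 19, matching y values: none (0 points).
Total affine count: 24.
Full point count |E(F_23)| = 24 + 1 = 25.
Hasse bound: |25 − (23+1)| = |1| = 1 ≤ 2√23 ≈ 9.5917 ✓.


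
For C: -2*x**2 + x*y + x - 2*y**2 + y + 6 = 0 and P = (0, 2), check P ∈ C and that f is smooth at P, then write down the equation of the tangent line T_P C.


Tangent line at P: 3*x - 7*y + 14 = 0.

Step 1: f(0, 2) = 0, so P lies on C.
Step 2: partial derivatives
  f_x(x, y) = -4*x + y + 1, f_y(x, y) = x - 4*y + 1.
  f_x(P) = 3, f_y(P) = -7 (gradient nonzero, so P is smooth).
Step 3: tangent line at P: 3·(x − 0) + -7·(y − 2) = 0.
Expanding: 3*x - 7*y + 14 = 0.


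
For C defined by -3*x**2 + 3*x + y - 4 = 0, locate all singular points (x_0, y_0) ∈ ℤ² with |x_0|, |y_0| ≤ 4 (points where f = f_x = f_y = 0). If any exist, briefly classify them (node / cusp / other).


No singular points in the scanned grid; C is smooth there.

Compute partial derivatives:
  f_x = 3 - 6*x.
  f_y = 1.
f_y = 1 is a nonzero constant, so f_y never vanishes: no point (x, y) can satisfy f = f_x = f_y = 0. In particular no (x, y) ∈ {−4, ..., 4}² is singular; the curve is smooth.


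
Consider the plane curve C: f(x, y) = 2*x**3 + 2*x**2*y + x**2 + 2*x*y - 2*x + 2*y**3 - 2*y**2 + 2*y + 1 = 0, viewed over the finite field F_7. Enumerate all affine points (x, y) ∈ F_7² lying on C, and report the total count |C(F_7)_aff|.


Affine F_7-points: {(0, 4), (1, 3), (2, 5), (3, 1), (3, 6), (4, 6), (5, 0), (6, 2)}; count = 8.

For each of the 49 pairs (x, y) ∈ F_7², evaluate f(x, y) mod 7. Record the zeros.
  x = 0: [0↦1, 1↦3, 2↦6, 3↦1, 4↦0, 5↦1, 6↦2]  zeros at y ∈ {4}
  x = 1: [0↦2, 1↦1, 2↦1, 3↦0, 4↦3, 5↦1, 6↦6]  zeros at y ∈ {3}
  x = 2: [0↦3, 1↦3, 2↦4, 3↦4, 4↦1, 5↦0, 6↦6]  zeros at y ∈ {5}
  x = 3: [0↦2, 1↦0, 2↦6, 3↦4, 4↦6, 5↦3, 6↦0]  zeros at y ∈ {1, 6}
  x = 4: [0↦4, 1↦4, 2↦5, 3↦5, 4↦2, 5↦1, 6↦0]  zeros at y ∈ {6}
  x = 5: [0↦0, 1↦6, 2↦6, 3↦5, 4↦1, 5↦6, 6↦4]  zeros at y ∈ {0}
  x = 6: [0↦2, 1↦4, 2↦0, 3↦2, 4↦1, 5↦2, 6↦3]  zeros at y ∈ {2}
Collecting zeros: affine points = {(0, 4), (1, 3), (2, 5), (3, 1), (3, 6), (4, 6), (5, 0), (6, 2)}.
Total count |C(F_7)_aff| = 8.


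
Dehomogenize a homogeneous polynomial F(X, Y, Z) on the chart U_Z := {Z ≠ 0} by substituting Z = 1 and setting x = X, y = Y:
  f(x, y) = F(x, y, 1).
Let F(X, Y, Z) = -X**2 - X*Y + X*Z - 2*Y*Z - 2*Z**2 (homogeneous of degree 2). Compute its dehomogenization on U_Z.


f(x, y) = -x**2 - x*y + x - 2*y - 2

On U_Z we set Z = 1. Each monomial c·X^i·Y^j·Z^k in F becomes c·x^i·y^j·1^k = c·x^i·y^j.
Substituting Z = 1: F(X, Y, 1) = -x**2 - x*y + x - 2*y - 2.
Note: deg(f) ≤ deg(F) = 2; strict inequality happens when F is divisible by Z (lost terms).


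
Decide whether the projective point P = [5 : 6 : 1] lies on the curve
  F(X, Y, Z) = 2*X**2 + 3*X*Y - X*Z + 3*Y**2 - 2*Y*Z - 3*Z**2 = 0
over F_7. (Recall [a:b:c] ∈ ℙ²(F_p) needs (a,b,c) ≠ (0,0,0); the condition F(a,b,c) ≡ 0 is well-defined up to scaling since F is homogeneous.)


F(5,6,1) ≡ 4 (mod 7); P is NOT on the curve.

Evaluate F(5, 6, 1) term-by-term (mod 7).
  2*X**2 ↦ 2·25·1·1 = 50
  3*X*Y ↦ 3·5·6·1 = 90
  -X*Z ↦ -1·5·1·1 = -5
  3*Y**2 ↦ 3·1·36·1 = 108
  -2*Y*Z ↦ -2·1·6·1 = -12
  -3*Z**2 ↦ -3·1·1·1 = -3
Sum: F(5, 6, 1) = (50) + (90) + (-5) + (108) + (-12) + (-3) = 228.
Reducing mod 7: 228 ≡ 4 (mod 7).
Since F(a, b, c) ≡ 4 ≠ 0 (mod 7), P does NOT lie on the curve.


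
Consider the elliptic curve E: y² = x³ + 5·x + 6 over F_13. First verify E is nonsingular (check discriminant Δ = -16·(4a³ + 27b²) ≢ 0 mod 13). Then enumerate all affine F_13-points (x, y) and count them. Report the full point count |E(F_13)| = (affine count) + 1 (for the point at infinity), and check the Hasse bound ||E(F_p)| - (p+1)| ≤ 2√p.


Affine points = {(1, 5), (1, 8), (3, 3), (3, 10), (4, 5), (4, 8), (5, 0), (8, 5), (8, 8), (9, 0), (10, 4), (10, 9), (11, 1), (11, 12), (12, 0)}; affine count = 15; |E(F_13)| = 16.

Discriminant check: Δ ∝ 4a³ + 27b² = 4·5³ + 27·6² = 4·125 + 27·36 ≡ 3 (mod 13). Nonzero ⇒ E is nonsingular.
For each x ∈ F_13, compute rhs = x³ + 5·x + 6 mod 13, then count y ∈ F_13 with y² ≡ rhs.
  x = 0: rhs = 6, matching y values: none (0 points).
  x = 1: rhs = 12, matching y values: 5, 8 (2 points).
  x = 2: rhs = 11, matching y values: none (0 points).
  x = 3: rhs = 9, matching y values: 3, 10 (2 points).
  x = 4: rhs = 12, matching y values: 5, 8 (2 points).
  x = 5: rhs = 0, matching y values: 0 (1 points).
  x = 6: rhs = 5, matching y values: none (0 points).
  x = 7: rhs = 7, matching y values: none (0 points).
  x = 8: rhs = 12, matching y values: 5, 8 (2 points).
  x = 9: rhs = 0, matching y values: 0 (1 points).
  x = 10: rhs = 3, matching y values: 4, 9 (2 points).
  x = 11: rhs = 1, matching y values: 1, 12 (2 points).
  x = 12: rhs = 0, matching y values: 0 (1 points).
Total affine count: 15.
Full point count |E(F_13)| = 15 + 1 = 16.
Hasse bound: |16 − (13+1)| = |2| = 2 ≤ 2√13 ≈ 7.2111 ✓.


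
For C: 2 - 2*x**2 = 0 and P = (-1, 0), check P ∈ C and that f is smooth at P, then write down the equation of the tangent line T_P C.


Tangent line at P: 4*x + 4 = 0.

Step 1: f(-1, 0) = 0, so P lies on C.
Step 2: partial derivatives
  f_x(x, y) = -4*x, f_y(x, y) = 0.
  f_x(P) = 4, f_y(P) = 0 (gradient nonzero, so P is smooth).
Step 3: tangent line at P: 4·(x − -1) + 0·(y − 0) = 0.
Expanding: 4*x + 4 = 0.


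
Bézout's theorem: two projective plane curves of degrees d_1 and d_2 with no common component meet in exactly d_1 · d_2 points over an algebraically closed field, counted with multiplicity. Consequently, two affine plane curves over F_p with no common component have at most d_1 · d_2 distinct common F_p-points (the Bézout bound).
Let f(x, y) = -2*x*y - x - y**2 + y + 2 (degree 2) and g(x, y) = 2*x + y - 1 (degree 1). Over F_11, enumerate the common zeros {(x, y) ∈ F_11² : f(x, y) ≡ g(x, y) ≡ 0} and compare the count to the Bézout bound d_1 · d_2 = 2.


Common zeros: {(2, 8)}; count = 1; Bézout bound = 2.

deg(f) = 2, deg(g) = 1, so Bézout bound = 2.
Scan x ∈ F_11. For each x, list the y ∈ F_11 with f(x, y) ≡ 0 and those with g(x, y) ≡ 0 (mod 11); the common zeros in that column are the intersection.
  x = 0: f ≡ 0 at y ∈ {2, 10}; g ≡ 0 at y ∈ {1}; common: ∅.
  x = 1: f ≡ 0 at y ∈ {3, 7}; g ≡ 0 at y ∈ {10}; common: ∅.
  x = 2: f ≡ 0 at y ∈ {0, 8}; g ≡ 0 at y ∈ {8}; common: {8}.
  x = 3: f ≡ 0 at y ∈ ∅; g ≡ 0 at y ∈ {6}; common: ∅.
  x = 4: f ≡ 0 at y ∈ ∅; g ≡ 0 at y ∈ {4}; common: ∅.
  x = 5: f ≡ 0 at y ∈ {4, 9}; g ≡ 0 at y ∈ {2}; common: ∅.
  x = 6: f ≡ 0 at y ∈ ∅; g ≡ 0 at y ∈ {0}; common: ∅.
  x = 7: f ≡ 0 at y ∈ ∅; g ≡ 0 at y ∈ {9}; common: ∅.
  x = 8: f ≡ 0 at y ∈ {1, 6}; g ≡ 0 at y ∈ {7}; common: ∅.
  x = 9: f ≡ 0 at y ∈ ∅; g ≡ 0 at y ∈ {5}; common: ∅.
  x = 10: f ≡ 0 at y ∈ ∅; g ≡ 0 at y ∈ {3}; common: ∅.
Collecting: common zeros = {(2, 8)}, so the count is 1.
Comparison with the Bézout bound: 1 ≤ 2 = deg(f)·deg(g), as expected for curves with no common component (the affine F_11-count falls short of the bound because intersections may lie at infinity, over extension fields, or carry multiplicity).


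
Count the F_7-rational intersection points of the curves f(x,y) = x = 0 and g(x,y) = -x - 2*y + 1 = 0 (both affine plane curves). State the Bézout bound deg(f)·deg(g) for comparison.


Common zeros: {(0, 4)}; count = 1; Bézout bound = 1.

deg(f) = 1, deg(g) = 1, so Bézout bound = 1.
Scan x ∈ F_7. For each x, list the y ∈ F_7 with f(x, y) ≡ 0 and those with g(x, y) ≡ 0 (mod 7); the common zeros in that column are the intersection.
  x = 0: f ≡ 0 at y ∈ {0, 1, 2, 3, 4, 5, 6}; g ≡ 0 at y ∈ {4}; common: {4}.
  x = 1: f ≡ 0 at y ∈ ∅; g ≡ 0 at y ∈ {0}; common: ∅.
  x = 2: f ≡ 0 at y ∈ ∅; g ≡ 0 at y ∈ {3}; common: ∅.
  x = 3: f ≡ 0 at y ∈ ∅; g ≡ 0 at y ∈ {6}; common: ∅.
  x = 4: f ≡ 0 at y ∈ ∅; g ≡ 0 at y ∈ {2}; common: ∅.
  x = 5: f ≡ 0 at y ∈ ∅; g ≡ 0 at y ∈ {5}; common: ∅.
  x = 6: f ≡ 0 at y ∈ ∅; g ≡ 0 at y ∈ {1}; common: ∅.
Collecting: common zeros = {(0, 4)}, so the count is 1.
Comparison with the Bézout bound: 1 ≤ 1 = deg(f)·deg(g), as expected for curves with no common component (the bound is attained).


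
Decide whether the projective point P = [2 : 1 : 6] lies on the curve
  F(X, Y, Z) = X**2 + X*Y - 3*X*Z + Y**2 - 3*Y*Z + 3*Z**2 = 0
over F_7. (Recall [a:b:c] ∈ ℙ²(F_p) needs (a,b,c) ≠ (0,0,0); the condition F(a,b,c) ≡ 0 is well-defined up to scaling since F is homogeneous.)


F(2,1,6) ≡ 5 (mod 7); P is NOT on the curve.

Evaluate F(2, 1, 6) term-by-term (mod 7).
  X**2 ↦ 1·4·1·1 = 4
  X*Y ↦ 1·2·1·1 = 2
  -3*X*Z ↦ -3·2·1·6 = -36
  Y**2 ↦ 1·1·1·1 = 1
  -3*Y*Z ↦ -3·1·1·6 = -18
  3*Z**2 ↦ 3·1·1·36 = 108
Sum: F(2, 1, 6) = (4) + (2) + (-36) + (1) + (-18) + (108) = 61.
Reducing mod 7: 61 ≡ 5 (mod 7).
Since F(a, b, c) ≡ 5 ≠ 0 (mod 7), P does NOT lie on the curve.


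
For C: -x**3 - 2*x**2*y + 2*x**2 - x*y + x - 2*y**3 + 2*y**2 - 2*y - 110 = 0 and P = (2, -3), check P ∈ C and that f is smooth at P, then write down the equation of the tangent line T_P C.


Tangent line at P: 24*x - 78*y - 282 = 0.

Step 1: f(2, -3) = 0, so P lies on C.
Step 2: partial derivatives
  f_x(x, y) = -3*x**2 - 4*x*y + 4*x - y + 1, f_y(x, y) = -2*x**2 - x - 6*y**2 + 4*y - 2.
  f_x(P) = 24, f_y(P) = -78 (gradient nonzero, so P is smooth).
Step 3: tangent line at P: 24·(x − 2) + -78·(y − -3) = 0.
Expanding: 24*x - 78*y - 282 = 0.


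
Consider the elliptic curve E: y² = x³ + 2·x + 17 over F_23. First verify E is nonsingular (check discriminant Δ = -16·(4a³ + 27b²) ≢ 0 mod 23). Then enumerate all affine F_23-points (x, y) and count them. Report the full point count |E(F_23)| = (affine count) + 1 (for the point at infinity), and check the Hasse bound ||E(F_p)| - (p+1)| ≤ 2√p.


Affine points = {(2, 11), (2, 12), (3, 2), (3, 21), (7, 11), (7, 12), (8, 4), (8, 19), (10, 5), (10, 18), (11, 6), (11, 17), (13, 3), (13, 20), (14, 11), (14, 12), (15, 8), (15, 15)}; affine count = 18; |E(F_23)| = 19.

Discriminant check: Δ ∝ 4a³ + 27b² = 4·2³ + 27·17² = 4·8 + 27·289 ≡ 15 (mod 23). Nonzero ⇒ E is nonsingular.
For each x ∈ F_23, compute rhs = x³ + 2·x + 17 mod 23, then count y ∈ F_23 with y² ≡ rhs.
  x = 0: rhs = 17, matching y values: none (0 points).
  x = 1: rhs = 20, matching y values: none (0 points).
  x = 2: rhs = 6, matching y values: 11, 12 (2 points).
  x = 3: rhs = 4, matching y values: 2, 21 (2 points).
  x = 4: rhs = 20, matching y values: none (0 points).
  x = 5: rhs = 14, matching y values: none (0 points).
  x = 6: rhs = 15, matching y values: none (0 points).
  x = 7: rhs = 6, matching y values: 11, 12 (2 points).
  x = 8: rhs = 16, matching y values: 4, 19 (2 points).
  x = 9: rhs = 5, matching y values: none (0 points).
  x = 10: rhs = 2, matching y values: 5, 18 (2 points).
  x = 11: rhs = 13, matching y values: 6, 17 (2 points).
  x = 12: rhs = 21, matching y values: none (0 points).
  x = 13: rhs = 9, matching y values: 3, 20 (2 points).
  x = 14: rhs = 6, matching y values: 11, 12 (2 points).
  x = 15: rhs = 18, matching y values: 8, 15 (2 points).
  x = 16: rhs = 5, matching y values: none (0 points).
  x = 17: rhs = 19, matching y values: none (0 points).
  x = 18: rhs = 20, matching y values: none (0 points).
  x = 19: rhs = 14, matching y values: none (0 points).
  x = 20: rhs = 7, matching y values: none (0 points).
  x = 21: rhs = 5, matching y values: none (0 points).
  x = 22: rhs = 14, matching y values: none (0 points).
Total affine count: 18.
Full point count |E(F_23)| = 18 + 1 = 19.
Hasse bound: |19 − (23+1)| = |-5| = 5 ≤ 2√23 ≈ 9.5917 ✓.


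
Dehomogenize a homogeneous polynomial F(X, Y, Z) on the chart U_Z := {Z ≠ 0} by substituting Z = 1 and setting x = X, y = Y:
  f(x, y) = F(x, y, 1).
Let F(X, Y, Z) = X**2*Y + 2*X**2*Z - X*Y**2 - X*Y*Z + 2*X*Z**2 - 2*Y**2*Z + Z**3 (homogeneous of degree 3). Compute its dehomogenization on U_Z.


f(x, y) = x**2*y + 2*x**2 - x*y**2 - x*y + 2*x - 2*y**2 + 1

On U_Z we set Z = 1. Each monomial c·X^i·Y^j·Z^k in F becomes c·x^i·y^j·1^k = c·x^i·y^j.
Substituting Z = 1: F(X, Y, 1) = x**2*y + 2*x**2 - x*y**2 - x*y + 2*x - 2*y**2 + 1.
Note: deg(f) ≤ deg(F) = 3; strict inequality happens when F is divisible by Z (lost terms).


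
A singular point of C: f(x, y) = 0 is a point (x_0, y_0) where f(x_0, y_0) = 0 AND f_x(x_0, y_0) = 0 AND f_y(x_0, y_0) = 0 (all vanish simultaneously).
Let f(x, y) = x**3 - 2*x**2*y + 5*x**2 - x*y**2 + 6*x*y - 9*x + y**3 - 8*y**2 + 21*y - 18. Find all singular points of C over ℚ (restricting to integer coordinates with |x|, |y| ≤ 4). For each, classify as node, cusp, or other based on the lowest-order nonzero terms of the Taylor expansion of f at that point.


Singular points: {(0, 3)}; classification: node.

Compute partial derivatives:
  f_x = 3*x**2 - 4*x*y + 10*x - y**2 + 6*y - 9.
  f_y = -2*x**2 - 2*x*y + 6*x + 3*y**2 - 16*y + 21.
Scan x_0 ∈ {−4, ..., 4}. For each x_0, f_y(x_0, y) is a polynomial in y; find its integer roots y ∈ {−4, ..., 4}, then test f_x and f at those candidates.
  x = -4: f_y(-4, y) = 3*y**2 - 8*y - 35; no integer root y with |y| ≤ 4.
  x = -3: f_y(-3, y) = 3*y**2 - 10*y - 15; no integer root y with |y| ≤ 4.
  x = -2: f_y(-2, y) = 3*y**2 - 12*y + 1; no integer root y with |y| ≤ 4.
  x = -1: f_y(-1, y) = 3*y**2 - 14*y + 13; no integer root y with |y| ≤ 4.
  x = 0: f_y(0, y) = 3*y**2 - 16*y + 21; vanishes at y ∈ {3}. (0, 3): f_x = 0, f = 0 — SINGULAR.
  x = 1: f_y(1, y) = 3*y**2 - 18*y + 25; no integer root y with |y| ≤ 4.
  x = 2: f_y(2, y) = 3*y**2 - 20*y + 25; no integer root y with |y| ≤ 4.
  x = 3: f_y(3, y) = 3*y**2 - 22*y + 21; no integer root y with |y| ≤ 4.
  x = 4: f_y(4, y) = 3*y**2 - 24*y + 13; no integer root y with |y| ≤ 4.
Only singular point on the grid: (0, 3).
Classify: substitute x = 0 + u, y = 3 + v and expand: f = u**3 - 2*u**2*v - u**2 - u*v**2 + v**3 + v**2.
No constant or linear terms (consistent with a singular point). Quadratic part: -u**2 + v**2. Cubic part: u**3 - 2*u**2*v - u*v**2 + v**3.
The quadratic part v**2 - u**2 = (v − u)(v + u) splits into two distinct linear factors, so there are two distinct tangent lines y − 3 = ±(x − 0) — this is a node (ordinary double point).
Classification: node.


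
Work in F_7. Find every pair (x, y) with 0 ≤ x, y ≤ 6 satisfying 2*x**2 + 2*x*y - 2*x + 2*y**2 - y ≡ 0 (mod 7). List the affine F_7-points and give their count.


Affine F_7-points: {(0, 0), (0, 4), (1, 0), (1, 3), (4, 3), (4, 4)}; count = 6.

For each of the 49 pairs (x, y) ∈ F_7², evaluate f(x, y) mod 7. Record the zeros.
  x = 0: [0↦0, 1↦1, 2↦6, 3↦1, 4↦0, 5↦3, 6↦3]  zeros at y ∈ {0, 4}
  x = 1: [0↦0, 1↦3, 2↦3, 3↦0, 4↦1, 5↦6, 6↦1]  zeros at y ∈ {0, 3}
  x = 2: [0↦4, 1↦2, 2↦4, 3↦3, 4↦6, 5↦6, 6↦3]  zeros at y ∈ ∅
  x = 3: [0↦5, 1↦5, 2↦2, 3↦3, 4↦1, 5↦3, 6↦2]  zeros at y ∈ ∅
  x = 4: [0↦3, 1↦5, 2↦4, 3↦0, 4↦0, 5↦4, 6↦5]  zeros at y ∈ {3, 4}
  x = 5: [0↦5, 1↦2, 2↦3, 3↦1, 4↦3, 5↦2, 6↦5]  zeros at y ∈ ∅
  x = 6: [0↦4, 1↦3, 2↦6, 3↦6, 4↦3, 5↦4, 6↦2]  zeros at y ∈ ∅
Collecting zeros: affine points = {(0, 0), (0, 4), (1, 0), (1, 3), (4, 3), (4, 4)}.
Total count |C(F_7)_aff| = 6.


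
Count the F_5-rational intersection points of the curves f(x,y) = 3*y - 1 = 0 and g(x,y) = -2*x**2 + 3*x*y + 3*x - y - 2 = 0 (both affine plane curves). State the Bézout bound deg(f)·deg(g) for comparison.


Common zeros: {(3, 2), (4, 2)}; count = 2; Bézout bound = 2.

deg(f) = 1, deg(g) = 2, so Bézout bound = 2.
Scan x ∈ F_5. For each x, list the y ∈ F_5 with f(x, y) ≡ 0 and those with g(x, y) ≡ 0 (mod 5); the common zeros in that column are the intersection.
  x = 0: f ≡ 0 at y ∈ {2}; g ≡ 0 at y ∈ {3}; common: ∅.
  x = 1: f ≡ 0 at y ∈ {2}; g ≡ 0 at y ∈ {3}; common: ∅.
  x = 2: f ≡ 0 at y ∈ {2}; g ≡ 0 at y ∈ ∅; common: ∅.
  x = 3: f ≡ 0 at y ∈ {2}; g ≡ 0 at y ∈ {2}; common: {2}.
  x = 4: f ≡ 0 at y ∈ {2}; g ≡ 0 at y ∈ {2}; common: {2}.
Collecting: common zeros = {(3, 2), (4, 2)}, so the count is 2.
Comparison with the Bézout bound: 2 ≤ 2 = deg(f)·deg(g), as expected for curves with no common component (the bound is attained).


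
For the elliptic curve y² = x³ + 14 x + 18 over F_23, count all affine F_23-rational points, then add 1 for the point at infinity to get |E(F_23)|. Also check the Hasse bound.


Affine points = {(0, 8), (0, 15), (2, 10), (2, 13), (3, 8), (3, 15), (4, 0), (5, 11), (5, 12), (10, 10), (10, 13), (11, 10), (11, 13), (19, 6), (19, 17), (20, 8), (20, 15), (22, 7), (22, 16)}; affine count = 19; |E(F_23)| = 20.

Discriminant check: Δ ∝ 4a³ + 27b² = 4·14³ + 27·18² = 4·2744 + 27·324 ≡ 13 (mod 23). Nonzero ⇒ E is nonsingular.
For each x ∈ F_23, compute rhs = x³ + 14·x + 18 mod 23, then count y ∈ F_23 with y² ≡ rhs.
  x = 0: rhs = 18, matching y values: 8, 15 (2 points).
  x = 1: rhs = 10, matching y values: none (0 points).
  x = 2: rhs = 8, matching y values: 10, 13 (2 points).
  x = 3: rhs = 18, matching y values: 8, 15 (2 points).
  x = 4: rhs = 0, matching y values: 0 (1 points).
  x = 5: rhs = 6, matching y values: 11, 12 (2 points).
  x = 6: rhs = 19, matching y values: none (0 points).
  x = 7: rhs = 22, matching y values: none (0 points).
  x = 8: rhs = 21, matching y values: none (0 points).
  x = 9: rhs = 22, matching y values: none (0 points).
  x = 10: rhs = 8, matching y values: 10, 13 (2 points).
  x = 11: rhs = 8, matching y values: 10, 13 (2 points).
  x = 12: rhs = 5, matching y values: none (0 points).
  x = 13: rhs = 5, matching y values: none (0 points).
  x = 14: rhs = 14, matching y values: none (0 points).
  x = 15: rhs = 15, matching y values: none (0 points).
  x = 16: rhs = 14, matching y values: none (0 points).
  x = 17: rhs = 17, matching y values: none (0 points).
  x = 18: rhs = 7, matching y values: none (0 points).
  x = 19: rhs = 13, matching y values: 6, 17 (2 points).
  x = 20: rhs = 18, matching y values: 8, 15 (2 points).
  x = 21: rhs = 5, matching y values: none (0 points).
  x = 22: rhs = 3, matching y values: 7, 16 (2 points).
Total affine count: 19.
Full point count |E(F_23)| = 19 + 1 = 20.
Hasse bound: |20 − (23+1)| = |-4| = 4 ≤ 2√23 ≈ 9.5917 ✓.


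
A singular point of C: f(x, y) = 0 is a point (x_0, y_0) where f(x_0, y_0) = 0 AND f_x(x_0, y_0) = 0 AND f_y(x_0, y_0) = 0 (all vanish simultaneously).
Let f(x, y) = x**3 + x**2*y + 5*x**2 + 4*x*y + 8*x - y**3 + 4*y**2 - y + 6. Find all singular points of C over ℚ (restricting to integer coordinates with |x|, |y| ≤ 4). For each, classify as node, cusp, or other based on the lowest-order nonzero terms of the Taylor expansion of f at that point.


Singular points: {(-2, 1)}; classification: cusp.

Compute partial derivatives:
  f_x = 3*x**2 + 2*x*y + 10*x + 4*y + 8.
  f_y = x**2 + 4*x - 3*y**2 + 8*y - 1.
Scan x_0 ∈ {−4, ..., 4}. For each x_0, f_y(x_0, y) is a polynomial in y; find its integer roots y ∈ {−4, ..., 4}, then test f_x and f at those candidates.
  x = -4: f_y(-4, y) = -3*y**2 + 8*y - 1; no integer root y with |y| ≤ 4.
  x = -3: f_y(-3, y) = -3*y**2 + 8*y - 4; vanishes at y ∈ {2}. (-3, 2): f_x = 1 ≠ 0.
  x = -2: f_y(-2, y) = -3*y**2 + 8*y - 5; vanishes at y ∈ {1}. (-2, 1): f_x = 0, f = 0 — SINGULAR.
  x = -1: f_y(-1, y) = -3*y**2 + 8*y - 4; vanishes at y ∈ {2}. (-1, 2): f_x = 5 ≠ 0.
  x = 0: f_y(0, y) = -3*y**2 + 8*y - 1; no integer root y with |y| ≤ 4.
  x = 1: f_y(1, y) = -3*y**2 + 8*y + 4; no integer root y with |y| ≤ 4.
  x = 2: f_y(2, y) = -3*y**2 + 8*y + 11; vanishes at y ∈ {-1}. (2, -1): f_x = 32 ≠ 0.
  x = 3: f_y(3, y) = -3*y**2 + 8*y + 20; no integer root y with |y| ≤ 4.
  x = 4: f_y(4, y) = -3*y**2 + 8*y + 31; no integer root y with |y| ≤ 4.
Only singular point on the grid: (-2, 1).
Classify: substitute x = -2 + u, y = 1 + v and expand: f = u**3 + u**2*v - v**3 + v**2.
No constant or linear terms (consistent with a singular point). Quadratic part: v**2. Cubic part: u**3 + u**2*v - v**3.
The quadratic part v**2 is a perfect square, so there is a single (double) tangent line v = 0, i.e. y = 1. Restricting the cubic part to that line (v = 0) leaves u**3 ≠ 0, so f is not divisible by v and the branch is v² ≈ -u**3 to lowest order — this is a cusp.
Classification: cusp.


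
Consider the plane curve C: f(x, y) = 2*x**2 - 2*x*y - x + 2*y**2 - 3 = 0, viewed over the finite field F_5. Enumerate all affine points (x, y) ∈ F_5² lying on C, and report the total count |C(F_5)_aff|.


Affine F_5-points: {(0, 2), (0, 3), (1, 3), (3, 4), (4, 0), (4, 4)}; count = 6.

For each of the 25 pairs (x, y) ∈ F_5², evaluate f(x, y) mod 5. Record the zeros.
  x = 0: [0↦2, 1↦4, 2↦0, 3↦0, 4↦4]  zeros at y ∈ {2, 3}
  x = 1: [0↦3, 1↦3, 2↦2, 3↦0, 4↦2]  zeros at y ∈ {3}
  x = 2: [0↦3, 1↦1, 2↦3, 3↦4, 4↦4]  zeros at y ∈ ∅
  x = 3: [0↦2, 1↦3, 2↦3, 3↦2, 4↦0]  zeros at y ∈ {4}
  x = 4: [0↦0, 1↦4, 2↦2, 3↦4, 4↦0]  zeros at y ∈ {0, 4}
Collecting zeros: affine points = {(0, 2), (0, 3), (1, 3), (3, 4), (4, 0), (4, 4)}.
Total count |C(F_5)_aff| = 6.


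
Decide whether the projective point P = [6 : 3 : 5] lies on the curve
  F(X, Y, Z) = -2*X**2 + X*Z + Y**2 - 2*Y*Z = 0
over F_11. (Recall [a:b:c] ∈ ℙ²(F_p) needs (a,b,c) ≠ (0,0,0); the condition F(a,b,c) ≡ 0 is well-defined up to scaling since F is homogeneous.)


F(6,3,5) ≡ 3 (mod 11); P is NOT on the curve.

Evaluate F(6, 3, 5) term-by-term (mod 11).
  -2*X**2 ↦ -2·36·1·1 = -72
  X*Z ↦ 1·6·1·5 = 30
  Y**2 ↦ 1·1·9·1 = 9
  -2*Y*Z ↦ -2·1·3·5 = -30
Sum: F(6, 3, 5) = (-72) + (30) + (9) + (-30) = -63.
Reducing mod 11: -63 ≡ 3 (mod 11).
Since F(a, b, c) ≡ 3 ≠ 0 (mod 11), P does NOT lie on the curve.


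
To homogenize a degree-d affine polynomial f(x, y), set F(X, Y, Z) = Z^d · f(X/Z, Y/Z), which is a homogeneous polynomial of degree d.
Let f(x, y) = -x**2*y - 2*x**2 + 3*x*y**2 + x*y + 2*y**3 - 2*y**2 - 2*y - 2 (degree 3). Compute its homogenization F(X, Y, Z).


F(X, Y, Z) = -X**2*Y - 2*X**2*Z + 3*X*Y**2 + X*Y*Z + 2*Y**3 - 2*Y**2*Z - 2*Y*Z**2 - 2*Z**3

deg(f) = 3.
Substitute x = X/Z, y = Y/Z into f, then multiply by Z^3.
  monomial -1·x^2·y^1 ↦ -1·X^2·Y^1·Z^0.
  monomial -2·x^2·y^0 ↦ -2·X^2·Y^0·Z^1.
  monomial 3·x^1·y^2 ↦ 3·X^1·Y^2·Z^0.
  monomial 1·x^1·y^1 ↦ 1·X^1·Y^1·Z^1.
  monomial 2·x^0·y^3 ↦ 2·X^0·Y^3·Z^0.
  monomial -2·x^0·y^2 ↦ -2·X^0·Y^2·Z^1.
  monomial -2·x^0·y^1 ↦ -2·X^0·Y^1·Z^2.
  monomial -2·x^0·y^0 ↦ -2·X^0·Y^0·Z^3.
Collecting: F(X, Y, Z) = -X**2*Y - 2*X**2*Z + 3*X*Y**2 + X*Y*Z + 2*Y**3 - 2*Y**2*Z - 2*Y*Z**2 - 2*Z**3.


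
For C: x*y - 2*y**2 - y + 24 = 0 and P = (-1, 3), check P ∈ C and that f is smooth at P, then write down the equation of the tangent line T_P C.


Tangent line at P: 3*x - 14*y + 45 = 0.

Step 1: f(-1, 3) = 0, so P lies on C.
Step 2: partial derivatives
  f_x(x, y) = y, f_y(x, y) = x - 4*y - 1.
  f_x(P) = 3, f_y(P) = -14 (gradient nonzero, so P is smooth).
Step 3: tangent line at P: 3·(x − -1) + -14·(y − 3) = 0.
Expanding: 3*x - 14*y + 45 = 0.


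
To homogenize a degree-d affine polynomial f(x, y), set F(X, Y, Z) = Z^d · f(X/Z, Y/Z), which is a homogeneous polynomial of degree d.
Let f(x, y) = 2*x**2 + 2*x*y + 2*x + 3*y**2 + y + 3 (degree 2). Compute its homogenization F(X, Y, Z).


F(X, Y, Z) = 2*X**2 + 2*X*Y + 2*X*Z + 3*Y**2 + Y*Z + 3*Z**2

deg(f) = 2.
Substitute x = X/Z, y = Y/Z into f, then multiply by Z^2.
  monomial 2·x^2·y^0 ↦ 2·X^2·Y^0·Z^0.
  monomial 2·x^1·y^1 ↦ 2·X^1·Y^1·Z^0.
  monomial 2·x^1·y^0 ↦ 2·X^1·Y^0·Z^1.
  monomial 3·x^0·y^2 ↦ 3·X^0·Y^2·Z^0.
  monomial 1·x^0·y^1 ↦ 1·X^0·Y^1·Z^1.
  monomial 3·x^0·y^0 ↦ 3·X^0·Y^0·Z^2.
Collecting: F(X, Y, Z) = 2*X**2 + 2*X*Y + 2*X*Z + 3*Y**2 + Y*Z + 3*Z**2.


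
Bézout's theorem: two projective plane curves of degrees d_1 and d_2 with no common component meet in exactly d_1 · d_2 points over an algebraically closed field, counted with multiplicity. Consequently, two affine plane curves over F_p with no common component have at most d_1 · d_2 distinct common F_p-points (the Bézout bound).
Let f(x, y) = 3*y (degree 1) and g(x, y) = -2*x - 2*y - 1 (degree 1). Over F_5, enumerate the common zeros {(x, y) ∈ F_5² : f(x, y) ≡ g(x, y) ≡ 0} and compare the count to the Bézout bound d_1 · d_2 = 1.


Common zeros: {(2, 0)}; count = 1; Bézout bound = 1.

deg(f) = 1, deg(g) = 1, so Bézout bound = 1.
Scan x ∈ F_5. For each x, list the y ∈ F_5 with f(x, y) ≡ 0 and those with g(x, y) ≡ 0 (mod 5); the common zeros in that column are the intersection.
  x = 0: f ≡ 0 at y ∈ {0}; g ≡ 0 at y ∈ {2}; common: ∅.
  x = 1: f ≡ 0 at y ∈ {0}; g ≡ 0 at y ∈ {1}; common: ∅.
  x = 2: f ≡ 0 at y ∈ {0}; g ≡ 0 at y ∈ {0}; common: {0}.
  x = 3: f ≡ 0 at y ∈ {0}; g ≡ 0 at y ∈ {4}; common: ∅.
  x = 4: f ≡ 0 at y ∈ {0}; g ≡ 0 at y ∈ {3}; common: ∅.
Collecting: common zeros = {(2, 0)}, so the count is 1.
Comparison with the Bézout bound: 1 ≤ 1 = deg(f)·deg(g), as expected for curves with no common component (the bound is attained).


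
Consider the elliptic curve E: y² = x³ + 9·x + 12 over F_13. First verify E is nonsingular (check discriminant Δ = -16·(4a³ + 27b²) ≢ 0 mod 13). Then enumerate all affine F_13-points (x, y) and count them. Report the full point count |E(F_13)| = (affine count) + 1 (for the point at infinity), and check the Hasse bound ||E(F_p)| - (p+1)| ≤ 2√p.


Affine points = {(0, 5), (0, 8), (1, 3), (1, 10), (2, 5), (2, 8), (3, 1), (3, 12), (5, 0), (6, 3), (6, 10), (9, 4), (9, 9), (10, 6), (10, 7), (11, 5), (11, 8)}; affine count = 17; |E(F_13)| = 18.

Discriminant check: Δ ∝ 4a³ + 27b² = 4·9³ + 27·12² = 4·729 + 27·144 ≡ 5 (mod 13). Nonzero ⇒ E is nonsingular.
For each x ∈ F_13, compute rhs = x³ + 9·x + 12 mod 13, then count y ∈ F_13 with y² ≡ rhs.
  x = 0: rhs = 12, matching y values: 5, 8 (2 points).
  x = 1: rhs = 9, matching y values: 3, 10 (2 points).
  x = 2: rhs = 12, matching y values: 5, 8 (2 points).
  x = 3: rhs = 1, matching y values: 1, 12 (2 points).
  x = 4: rhs = 8, matching y values: none (0 points).
  x = 5: rhs = 0, matching y values: 0 (1 points).
  x = 6: rhs = 9, matching y values: 3, 10 (2 points).
  x = 7: rhs = 2, matching y values: none (0 points).
  x = 8: rhs = 11, matching y values: none (0 points).
  x = 9: rhs = 3, matching y values: 4, 9 (2 points).
  x = 10: rhs = 10, matching y values: 6, 7 (2 points).
  x = 11: rhs = 12, matching y values: 5, 8 (2 points).
  x = 12: rhs = 2, matching y values: none (0 points).
Total affine count: 17.
Full point count |E(F_13)| = 17 + 1 = 18.
Hasse bound: |18 − (13+1)| = |4| = 4 ≤ 2√13 ≈ 7.2111 ✓.


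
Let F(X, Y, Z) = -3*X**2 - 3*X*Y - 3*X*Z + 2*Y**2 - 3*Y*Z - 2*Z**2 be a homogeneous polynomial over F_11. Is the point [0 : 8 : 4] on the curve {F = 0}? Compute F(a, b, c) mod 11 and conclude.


F(0,8,4) ≡ 0 (mod 11); P is on the curve.

Evaluate F(0, 8, 4) term-by-term (mod 11).
  -3*X**2 ↦ -3·0·1·1 = 0
  -3*X*Y ↦ -3·0·8·1 = 0
  -3*X*Z ↦ -3·0·1·4 = 0
  2*Y**2 ↦ 2·1·64·1 = 128
  -3*Y*Z ↦ -3·1·8·4 = -96
  -2*Z**2 ↦ -2·1·1·16 = -32
Sum: F(0, 8, 4) = (0) + (0) + (0) + (128) + (-96) + (-32) = 0.
Reducing mod 11: 0 ≡ 0 (mod 11).
Since F(a, b, c) ≡ 0 (mod 11), P lies on the curve.


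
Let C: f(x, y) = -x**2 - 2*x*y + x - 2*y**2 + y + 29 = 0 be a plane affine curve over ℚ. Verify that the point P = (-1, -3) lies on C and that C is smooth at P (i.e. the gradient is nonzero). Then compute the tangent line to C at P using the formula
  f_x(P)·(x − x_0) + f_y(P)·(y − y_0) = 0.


Tangent line at P: 9*x + 15*y + 54 = 0.

Step 1: f(-1, -3) = 0, so P lies on C.
Step 2: partial derivatives
  f_x(x, y) = -2*x - 2*y + 1, f_y(x, y) = -2*x - 4*y + 1.
  f_x(P) = 9, f_y(P) = 15 (gradient nonzero, so P is smooth).
Step 3: tangent line at P: 9·(x − -1) + 15·(y − -3) = 0.
Expanding: 9*x + 15*y + 54 = 0.


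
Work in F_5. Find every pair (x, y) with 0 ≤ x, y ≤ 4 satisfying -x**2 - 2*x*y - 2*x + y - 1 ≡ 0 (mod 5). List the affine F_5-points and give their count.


Affine F_5-points: {(0, 1), (1, 1), (2, 2), (4, 0)}; count = 4.

For each of the 25 pairs (x, y) ∈ F_5², evaluate f(x, y) mod 5. Record the zeros.
  x = 0: [0↦4, 1↦0, 2↦1, 3↦2, 4↦3]  zeros at y ∈ {1}
  x = 1: [0↦1, 1↦0, 2↦4, 3↦3, 4↦2]  zeros at y ∈ {1}
  x = 2: [0↦1, 1↦3, 2↦0, 3↦2, 4↦4]  zeros at y ∈ {2}
  x = 3: [0↦4, 1↦4, 2↦4, 3↦4, 4↦4]  zeros at y ∈ ∅
  x = 4: [0↦0, 1↦3, 2↦1, 3↦4, 4↦2]  zeros at y ∈ {0}
Collecting zeros: affine points = {(0, 1), (1, 1), (2, 2), (4, 0)}.
Total count |C(F_5)_aff| = 4.
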